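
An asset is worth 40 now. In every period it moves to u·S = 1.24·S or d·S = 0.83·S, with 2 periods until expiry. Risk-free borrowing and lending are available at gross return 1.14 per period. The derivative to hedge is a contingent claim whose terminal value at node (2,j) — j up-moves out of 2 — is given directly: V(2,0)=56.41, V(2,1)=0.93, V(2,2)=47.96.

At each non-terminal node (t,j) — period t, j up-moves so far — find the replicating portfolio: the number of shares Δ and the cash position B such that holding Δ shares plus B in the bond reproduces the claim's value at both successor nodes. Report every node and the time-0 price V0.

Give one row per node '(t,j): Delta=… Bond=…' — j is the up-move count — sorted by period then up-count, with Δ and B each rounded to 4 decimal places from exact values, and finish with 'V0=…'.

Risk-neutral probability p* = (R−d)/(u−d) = (1.14−0.83)/(1.24−0.83) = 0.7561.
At expiry t=2: V(2,0)=56.4100, V(2,1)=0.9300, V(2,2)=47.9600
(1,0): S=33.2000. Δ = (V_up−V_dn)/(S_up−S_dn) = (0.9300−56.4100)/(41.1680−27.5560) = -4.0758. V = [p*·0.9300 + (1−p*)·56.4100]/1.14 = 12.6857. B = V − Δ·S = 148.0028.
(1,1): S=49.6000. Δ = (V_up−V_dn)/(S_up−S_dn) = (47.9600−0.9300)/(61.5040−41.1680) = 2.3126. V = [p*·47.9600 + (1−p*)·0.9300]/1.14 = 32.0081. B = V − Δ·S = -82.6992.
(0,0): S=40.0000. Δ = (V_up−V_dn)/(S_up−S_dn) = (32.0081−12.6857)/(49.6000−33.2000) = 1.1782. V = [p*·32.0081 + (1−p*)·12.6857]/1.14 = 23.9433. B = V − Δ·S = -23.1846.
The time-0 hedge costs 23.9433, which is the no-arbitrage price.

(0,0): Delta=1.1782 Bond=-23.1846
(1,0): Delta=-4.0758 Bond=148.0028
(1,1): Delta=2.3126 Bond=-82.6992
V0=23.9433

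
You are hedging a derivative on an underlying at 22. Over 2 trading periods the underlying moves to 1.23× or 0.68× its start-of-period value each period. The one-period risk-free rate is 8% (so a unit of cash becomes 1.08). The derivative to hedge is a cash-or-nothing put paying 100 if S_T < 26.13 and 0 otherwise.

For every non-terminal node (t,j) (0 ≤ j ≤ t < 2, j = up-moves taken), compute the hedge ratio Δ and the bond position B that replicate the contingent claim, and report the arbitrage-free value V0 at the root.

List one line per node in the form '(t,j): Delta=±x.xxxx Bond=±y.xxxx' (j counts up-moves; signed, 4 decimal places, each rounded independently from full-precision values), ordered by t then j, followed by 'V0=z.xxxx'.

(0,0): Delta=-5.5653 Bond=162.8235
(1,0): Delta=0.0000 Bond=92.5926
(1,1): Delta=-6.7191 Bond=207.0707
V0=40.3870

Risk-neutral probability p* = (R−d)/(u−d) = (1.08−0.68)/(1.23−0.68) = 0.7273.
Terminal values V(2,·): V(2,0)=100.0000, V(2,1)=100.0000, V(2,2)=0.0000
  t=1,j=0: stock 14.9600 → up 18.4008 (V=100.0000), down 10.1728 (V=100.0000). Price 92.5926; hedge Δ=0.0000, bond B=92.5926.
  t=1,j=1: stock 27.0600 → up 33.2838 (V=0.0000), down 18.4008 (V=100.0000). Price 25.2525; hedge Δ=-6.7191, bond B=207.0707.
  t=0,j=0: stock 22.0000 → up 27.0600 (V=25.2525), down 14.9600 (V=92.5926). Price 40.3870; hedge Δ=-5.5653, bond B=162.8235.
Each (Δ,B) replicates both successor values, so the strategy is self-financing and V0 is arbitrage-free.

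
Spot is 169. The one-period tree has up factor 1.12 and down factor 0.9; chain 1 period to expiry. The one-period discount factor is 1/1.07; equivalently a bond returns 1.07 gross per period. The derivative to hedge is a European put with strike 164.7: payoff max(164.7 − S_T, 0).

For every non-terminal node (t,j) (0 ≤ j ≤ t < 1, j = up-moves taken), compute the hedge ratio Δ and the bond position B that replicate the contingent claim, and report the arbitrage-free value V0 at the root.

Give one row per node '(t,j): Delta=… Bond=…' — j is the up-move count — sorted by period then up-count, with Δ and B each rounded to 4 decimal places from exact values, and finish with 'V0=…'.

Under the risk-neutral measure, an up-move has probability p* = (R−d)/(u−d) = 0.7727 and values discount at R = 1.07.
Payoff layer (t=1): V(1,0)=12.6000, V(1,1)=0.0000
  t=0,j=0: stock 169.0000 → up 189.2800 (V=0.0000), down 152.1000 (V=12.6000). Price 2.6763; hedge Δ=-0.3389, bond B=59.9490.
Self-financing check: at every node Δ·S+B equals the discounted successor values.

(0,0): Delta=-0.3389 Bond=59.9490
V0=2.6763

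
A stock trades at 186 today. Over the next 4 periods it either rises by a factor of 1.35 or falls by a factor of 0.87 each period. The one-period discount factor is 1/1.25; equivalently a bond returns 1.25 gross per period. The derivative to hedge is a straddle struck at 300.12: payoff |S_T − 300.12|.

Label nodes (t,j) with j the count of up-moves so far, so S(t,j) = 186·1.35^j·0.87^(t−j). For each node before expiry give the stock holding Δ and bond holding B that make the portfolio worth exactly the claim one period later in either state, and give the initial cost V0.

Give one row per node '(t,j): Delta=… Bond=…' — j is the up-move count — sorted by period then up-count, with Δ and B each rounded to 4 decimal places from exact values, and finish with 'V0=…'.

Under the risk-neutral measure, an up-move has probability p* = (R−d)/(u−d) = 0.7917 and values discount at R = 1.25.
Terminal values V(4,·): V(4,0)=193.5610, V(4,1)=134.7699, V(4,2)=43.5423, V(4,3)=98.0179, V(4,4)=317.6802
  t=3,j=0: stock 122.4816 → up 165.3501 (V=134.7699), down 106.5590 (V=193.5610). Price 117.6144; hedge Δ=-1.0000, bond B=240.0960.
  t=3,j=1: stock 190.0576 → up 256.5777 (V=43.5423), down 165.3501 (V=134.7699). Price 50.0384; hedge Δ=-1.0000, bond B=240.0960.
  t=3,j=2: stock 294.9170 → up 398.1379 (V=98.0179), down 256.5777 (V=43.5423). Price 69.3350; hedge Δ=0.3848, bond B=-44.1559.
  t=3,j=3: stock 457.6298 → up 617.8002 (V=317.6802), down 398.1379 (V=98.0179). Price 217.5338; hedge Δ=1.0000, bond B=-240.0960.
  t=2,j=0: stock 140.7834 → up 190.0576 (V=50.0384), down 122.4816 (V=117.6144). Price 51.2934; hedge Δ=-1.0000, bond B=192.0768.
  t=2,j=1: stock 218.4570 → up 294.9170 (V=69.3350), down 190.0576 (V=50.0384). Price 52.2519; hedge Δ=0.1840, bond B=12.0506.
  t=2,j=2: stock 338.9850 → up 457.6298 (V=217.5338), down 294.9170 (V=69.3350). Price 149.3272; hedge Δ=0.9108, bond B=-159.4201.
  t=1,j=0: stock 161.8200 → up 218.4570 (V=52.2519), down 140.7834 (V=51.2934). Price 41.6418; hedge Δ=0.0123, bond B=39.6449.
  t=1,j=1: stock 251.1000 → up 338.9850 (V=149.3272), down 218.4570 (V=52.2519). Price 103.2826; hedge Δ=0.8054, bond B=-98.9576.
  t=0,j=0: stock 186.0000 → up 251.1000 (V=103.2826), down 161.8200 (V=41.6418). Price 72.3526; hedge Δ=0.6904, bond B=-56.0657.
Self-financing check: at every node Δ·S+B equals the discounted successor values.

(0,0): Delta=0.6904 Bond=-56.0657
(1,0): Delta=0.0123 Bond=39.6449
(1,1): Delta=0.8054 Bond=-98.9576
(2,0): Delta=-1.0000 Bond=192.0768
(2,1): Delta=0.1840 Bond=12.0506
(2,2): Delta=0.9108 Bond=-159.4201
(3,0): Delta=-1.0000 Bond=240.0960
(3,1): Delta=-1.0000 Bond=240.0960
(3,2): Delta=0.3848 Bond=-44.1559
(3,3): Delta=1.0000 Bond=-240.0960
V0=72.3526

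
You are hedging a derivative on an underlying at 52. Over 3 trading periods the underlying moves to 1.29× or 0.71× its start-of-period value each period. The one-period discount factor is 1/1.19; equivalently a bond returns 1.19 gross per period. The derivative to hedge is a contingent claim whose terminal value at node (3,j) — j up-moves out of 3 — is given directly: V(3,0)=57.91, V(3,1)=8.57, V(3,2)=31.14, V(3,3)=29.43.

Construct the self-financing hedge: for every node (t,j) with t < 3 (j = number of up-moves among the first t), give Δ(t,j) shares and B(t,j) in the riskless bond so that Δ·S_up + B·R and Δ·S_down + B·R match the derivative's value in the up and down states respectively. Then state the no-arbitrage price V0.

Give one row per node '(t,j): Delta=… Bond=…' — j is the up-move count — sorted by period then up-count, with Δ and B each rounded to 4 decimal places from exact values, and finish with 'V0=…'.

Under the risk-neutral measure, an up-move has probability p* = (R−d)/(u−d) = 0.8276 and values discount at R = 1.19.
Terminal values V(3,·): V(3,0)=57.9100, V(3,1)=8.5700, V(3,2)=31.1400, V(3,3)=29.4300
(2,0): S=26.2132. Δ = (V_up−V_dn)/(S_up−S_dn) = (8.5700−57.9100)/(33.8150−18.6114) = -3.2453. V = [p*·8.5700 + (1−p*)·57.9100]/1.19 = 14.3503. B = V − Δ·S = 99.4193.
(2,1): S=47.6268. Δ = (V_up−V_dn)/(S_up−S_dn) = (31.1400−8.5700)/(61.4386−33.8150) = 0.8171. V = [p*·31.1400 + (1−p*)·8.5700]/1.19 = 22.8980. B = V − Δ·S = -16.0158.
(2,2): S=86.5332. Δ = (V_up−V_dn)/(S_up−S_dn) = (29.4300−31.1400)/(111.6278−61.4386) = -0.0341. V = [p*·29.4300 + (1−p*)·31.1400]/1.19 = 24.9788. B = V − Δ·S = 27.9271.
(1,0): S=36.9200. Δ = (V_up−V_dn)/(S_up−S_dn) = (22.8980−14.3503)/(47.6268−26.2132) = 0.3992. V = [p*·22.8980 + (1−p*)·14.3503]/1.19 = 18.0036. B = V − Δ·S = 3.2662.
(1,1): S=67.0800. Δ = (V_up−V_dn)/(S_up−S_dn) = (24.9788−22.8980)/(86.5332−47.6268) = 0.0535. V = [p*·24.9788 + (1−p*)·22.8980]/1.19 = 20.6891. B = V − Δ·S = 17.1015.
(0,0): S=52.0000. Δ = (V_up−V_dn)/(S_up−S_dn) = (20.6891−18.0036)/(67.0800−36.9200) = 0.0890. V = [p*·20.6891 + (1−p*)·18.0036]/1.19 = 16.9967. B = V − Δ·S = 12.3665.
Self-financing check: at every node Δ·S+B equals the discounted successor values.

(0,0): Delta=0.0890 Bond=12.3665
(1,0): Delta=0.3992 Bond=3.2662
(1,1): Delta=0.0535 Bond=17.1015
(2,0): Delta=-3.2453 Bond=99.4193
(2,1): Delta=0.8171 Bond=-16.0158
(2,2): Delta=-0.0341 Bond=27.9271
V0=16.9967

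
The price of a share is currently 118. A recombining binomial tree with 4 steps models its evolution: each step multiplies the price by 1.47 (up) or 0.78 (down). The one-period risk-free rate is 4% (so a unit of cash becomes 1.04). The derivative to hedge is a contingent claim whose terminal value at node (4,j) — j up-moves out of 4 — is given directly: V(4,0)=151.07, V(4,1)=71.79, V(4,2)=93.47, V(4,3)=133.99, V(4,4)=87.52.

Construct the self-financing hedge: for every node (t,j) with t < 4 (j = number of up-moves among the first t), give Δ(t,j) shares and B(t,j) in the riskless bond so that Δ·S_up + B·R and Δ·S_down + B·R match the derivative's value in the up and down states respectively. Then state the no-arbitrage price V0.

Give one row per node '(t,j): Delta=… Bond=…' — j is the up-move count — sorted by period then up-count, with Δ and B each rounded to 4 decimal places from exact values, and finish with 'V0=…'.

(0,0): Delta=-0.0153 Bond=86.8847
(1,0): Delta=-0.2162 Bond=108.8571
(1,1): Delta=0.1611 Bond=59.7690
(2,0): Delta=-0.8005 Bond=155.1518
(2,1): Delta=0.2964 Bond=43.8483
(2,2): Delta=0.0423 Bond=92.4441
(3,0): Delta=-2.0519 Bond=231.4335
(3,1): Delta=0.2977 Bond=45.4636
(3,2): Delta=0.2953 Bond=45.8315
(3,3): Delta=-0.1797 Bond=179.3474
V0=85.0813

Since d<R<u, set p* = (R−d)/(u−d) = 0.3768; price each node as the discounted p*-expectation of its children.
At expiry t=4: V(4,0)=151.0700, V(4,1)=71.7900, V(4,2)=93.4700, V(4,3)=133.9900, V(4,4)=87.5200
Node (3,0) S=55.9971: V=(p*·71.7900+(1−p*)·151.0700)/1.04=116.5350; Δ=(71.7900−151.0700)/(82.3158−43.6778)=-2.0519; B=V−Δ·S=231.4335
Node (3,1) S=105.5331: V=(p*·93.4700+(1−p*)·71.7900)/1.04=76.8839; Δ=(93.4700−71.7900)/(155.1336−82.3158)=0.2977; B=V−Δ·S=45.4636
Node (3,2) S=198.8892: V=(p*·133.9900+(1−p*)·93.4700)/1.04=104.5562; Δ=(133.9900−93.4700)/(292.3672−155.1336)=0.2953; B=V−Δ·S=45.8315
Node (3,3) S=374.8297: V=(p*·87.5200+(1−p*)·133.9900)/1.04=111.9996; Δ=(87.5200−133.9900)/(550.9997−292.3672)=-0.1797; B=V−Δ·S=179.3474
Node (2,0) S=71.7912: V=(p*·76.8839+(1−p*)·116.5350)/1.04=97.6865; Δ=(76.8839−116.5350)/(105.5331−55.9971)=-0.8005; B=V−Δ·S=155.1518
Node (2,1) S=135.2988: V=(p*·104.5562+(1−p*)·76.8839)/1.04=83.9530; Δ=(104.5562−76.8839)/(198.8892−105.5331)=0.2964; B=V−Δ·S=43.8483
Node (2,2) S=254.9862: V=(p*·111.9996+(1−p*)·104.5562)/1.04=103.2317; Δ=(111.9996−104.5562)/(374.8297−198.8892)=0.0423; B=V−Δ·S=92.4441
Node (1,0) S=92.0400: V=(p*·83.9530+(1−p*)·97.6865)/1.04=88.9535; Δ=(83.9530−97.6865)/(135.2988−71.7912)=-0.2162; B=V−Δ·S=108.8571
Node (1,1) S=173.4600: V=(p*·103.2317+(1−p*)·83.9530)/1.04=87.7091; Δ=(103.2317−83.9530)/(254.9862−135.2988)=0.1611; B=V−Δ·S=59.7690
Node (0,0) S=118.0000: V=(p*·87.7091+(1−p*)·88.9535)/1.04=85.0813; Δ=(87.7091−88.9535)/(173.4600−92.0400)=-0.0153; B=V−Δ·S=86.8847
Check: Δ(0,0)·S0 + B(0,0) = 85.0813 = V0.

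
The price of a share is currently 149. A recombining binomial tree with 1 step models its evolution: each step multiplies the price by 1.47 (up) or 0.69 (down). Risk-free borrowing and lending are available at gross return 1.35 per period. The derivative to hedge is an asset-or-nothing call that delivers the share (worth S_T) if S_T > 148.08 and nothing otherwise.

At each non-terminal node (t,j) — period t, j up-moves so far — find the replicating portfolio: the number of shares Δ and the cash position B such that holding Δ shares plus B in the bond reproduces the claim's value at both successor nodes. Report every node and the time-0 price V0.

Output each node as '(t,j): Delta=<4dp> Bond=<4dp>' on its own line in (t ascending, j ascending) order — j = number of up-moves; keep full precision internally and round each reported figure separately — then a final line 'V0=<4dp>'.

(0,0): Delta=1.8846 Bond=-143.5239
V0=137.2838

Under the risk-neutral measure, an up-move has probability p* = (R−d)/(u−d) = 0.8462 and values discount at R = 1.35.
Terminal payoffs: V(1,0)=0.0000, V(1,1)=219.0300
  t=0,j=0: stock 149.0000 → up 219.0300 (V=219.0300), down 102.8100 (V=0.0000). Price 137.2838; hedge Δ=1.8846, bond B=-143.5239.
The time-0 hedge costs 137.2838, which is the no-arbitrage price.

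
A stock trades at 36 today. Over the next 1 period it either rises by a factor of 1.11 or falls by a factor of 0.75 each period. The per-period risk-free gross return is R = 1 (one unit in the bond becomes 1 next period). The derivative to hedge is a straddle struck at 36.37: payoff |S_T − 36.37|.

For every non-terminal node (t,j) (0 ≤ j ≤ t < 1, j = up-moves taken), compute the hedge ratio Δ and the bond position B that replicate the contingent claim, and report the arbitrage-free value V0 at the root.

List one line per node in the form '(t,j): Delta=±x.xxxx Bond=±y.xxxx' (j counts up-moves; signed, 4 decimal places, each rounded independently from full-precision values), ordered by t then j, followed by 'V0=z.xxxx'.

(0,0): Delta=-0.4460 Bond=21.4117
V0=5.3561

Risk-neutral probability p* = (R−d)/(u−d) = (1−0.75)/(1.11−0.75) = 0.6944.
Terminal values V(1,·): V(1,0)=9.3700, V(1,1)=3.5900
Node (0,0) S=36.0000: V=(p*·3.5900+(1−p*)·9.3700)/1=5.3561; Δ=(3.5900−9.3700)/(39.9600−27.0000)=-0.4460; B=V−Δ·S=21.4117
Check: Δ(0,0)·S0 + B(0,0) = 5.3561 = V0.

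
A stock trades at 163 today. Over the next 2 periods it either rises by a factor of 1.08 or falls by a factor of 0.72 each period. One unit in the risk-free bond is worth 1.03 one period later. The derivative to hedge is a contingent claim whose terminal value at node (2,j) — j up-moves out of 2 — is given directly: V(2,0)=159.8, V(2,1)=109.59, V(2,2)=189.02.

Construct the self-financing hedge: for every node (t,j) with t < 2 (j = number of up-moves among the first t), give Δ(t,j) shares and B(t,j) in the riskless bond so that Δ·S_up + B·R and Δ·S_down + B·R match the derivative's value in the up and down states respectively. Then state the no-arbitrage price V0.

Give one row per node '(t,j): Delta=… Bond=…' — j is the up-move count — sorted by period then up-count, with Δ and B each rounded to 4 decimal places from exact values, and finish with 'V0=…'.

(0,0): Delta=1.0163 Bond=-5.9245
(1,0): Delta=-1.1884 Bond=252.6408
(1,1): Delta=1.2533 Bond=-47.8350
V0=159.7294

Under the risk-neutral measure, an up-move has probability p* = (R−d)/(u−d) = 0.8611 and values discount at R = 1.03.
Payoff layer (t=2): V(2,0)=159.8000, V(2,1)=109.5900, V(2,2)=189.0200
Node (1,0) S=117.3600: V=(p*·109.5900+(1−p*)·159.8000)/1.03=113.1686; Δ=(109.5900−159.8000)/(126.7488−84.4992)=-1.1884; B=V−Δ·S=252.6408
Node (1,1) S=176.0400: V=(p*·189.0200+(1−p*)·109.5900)/1.03=172.8039; Δ=(189.0200−109.5900)/(190.1232−126.7488)=1.2533; B=V−Δ·S=-47.8350
Node (0,0) S=163.0000: V=(p*·172.8039+(1−p*)·113.1686)/1.03=159.7294; Δ=(172.8039−113.1686)/(176.0400−117.3600)=1.0163; B=V−Δ·S=-5.9245
Each (Δ,B) replicates both successor values, so the strategy is self-financing and V0 is arbitrage-free.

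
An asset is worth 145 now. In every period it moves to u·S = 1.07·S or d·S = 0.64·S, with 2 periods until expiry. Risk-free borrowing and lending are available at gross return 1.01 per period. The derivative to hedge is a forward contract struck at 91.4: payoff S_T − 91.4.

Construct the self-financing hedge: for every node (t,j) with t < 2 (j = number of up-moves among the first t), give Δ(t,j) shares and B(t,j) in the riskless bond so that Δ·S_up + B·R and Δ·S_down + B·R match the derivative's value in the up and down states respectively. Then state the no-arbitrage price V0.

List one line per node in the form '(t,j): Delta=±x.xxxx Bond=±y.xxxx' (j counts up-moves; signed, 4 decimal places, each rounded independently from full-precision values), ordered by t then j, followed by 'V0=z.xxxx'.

Under the risk-neutral measure, an up-move has probability p* = (R−d)/(u−d) = 0.8605 and values discount at R = 1.01.
Terminal values V(2,·): V(2,0)=-32.0080, V(2,1)=7.8960, V(2,2)=74.6105
(1,0): S=92.8000. Δ = (V_up−V_dn)/(S_up−S_dn) = (7.8960−-32.0080)/(99.2960−59.3920) = 1.0000. V = [p*·7.8960 + (1−p*)·-32.0080]/1.01 = 2.3050. B = V − Δ·S = -90.4950.
(1,1): S=155.1500. Δ = (V_up−V_dn)/(S_up−S_dn) = (74.6105−7.8960)/(166.0105−99.2960) = 1.0000. V = [p*·74.6105 + (1−p*)·7.8960]/1.01 = 64.6550. B = V − Δ·S = -90.4950.
(0,0): S=145.0000. Δ = (V_up−V_dn)/(S_up−S_dn) = (64.6550−2.3050)/(155.1500−92.8000) = 1.0000. V = [p*·64.6550 + (1−p*)·2.3050]/1.01 = 55.4009. B = V − Δ·S = -89.5991.
The time-0 hedge costs 55.4009, which is the no-arbitrage price.

(0,0): Delta=1.0000 Bond=-89.5991
(1,0): Delta=1.0000 Bond=-90.4950
(1,1): Delta=1.0000 Bond=-90.4950
V0=55.4009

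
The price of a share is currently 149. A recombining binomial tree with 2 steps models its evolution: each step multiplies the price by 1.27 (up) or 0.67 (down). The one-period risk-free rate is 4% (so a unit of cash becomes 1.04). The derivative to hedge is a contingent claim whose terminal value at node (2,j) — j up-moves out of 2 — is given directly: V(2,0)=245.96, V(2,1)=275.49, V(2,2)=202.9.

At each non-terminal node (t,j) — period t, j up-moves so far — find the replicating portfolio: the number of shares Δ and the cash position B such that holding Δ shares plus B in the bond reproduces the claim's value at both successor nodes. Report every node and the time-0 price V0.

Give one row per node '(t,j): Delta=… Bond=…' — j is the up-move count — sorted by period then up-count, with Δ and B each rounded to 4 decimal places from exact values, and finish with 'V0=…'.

(0,0): Delta=-0.3597 Bond=278.7685
(1,0): Delta=0.4930 Bond=204.7931
(1,1): Delta=-0.6393 Bond=342.8354
V0=225.1723

Risk-neutral probability p* = (R−d)/(u−d) = (1.04−0.67)/(1.27−0.67) = 0.6167.
At expiry t=2: V(2,0)=245.9600, V(2,1)=275.4900, V(2,2)=202.9000
(1,0): S=99.8300. Δ = (V_up−V_dn)/(S_up−S_dn) = (275.4900−245.9600)/(126.7841−66.8861) = 0.4930. V = [p*·275.4900 + (1−p*)·245.9600]/1.04 = 254.0098. B = V − Δ·S = 204.7931.
(1,1): S=189.2300. Δ = (V_up−V_dn)/(S_up−S_dn) = (202.9000−275.4900)/(240.3221−126.7841) = -0.6393. V = [p*·202.9000 + (1−p*)·275.4900]/1.04 = 221.8521. B = V − Δ·S = 342.8354.
(0,0): S=149.0000. Δ = (V_up−V_dn)/(S_up−S_dn) = (221.8521−254.0098)/(189.2300−99.8300) = -0.3597. V = [p*·221.8521 + (1−p*)·254.0098]/1.04 = 225.1723. B = V − Δ·S = 278.7685.
Check: Δ(0,0)·S0 + B(0,0) = 225.1723 = V0.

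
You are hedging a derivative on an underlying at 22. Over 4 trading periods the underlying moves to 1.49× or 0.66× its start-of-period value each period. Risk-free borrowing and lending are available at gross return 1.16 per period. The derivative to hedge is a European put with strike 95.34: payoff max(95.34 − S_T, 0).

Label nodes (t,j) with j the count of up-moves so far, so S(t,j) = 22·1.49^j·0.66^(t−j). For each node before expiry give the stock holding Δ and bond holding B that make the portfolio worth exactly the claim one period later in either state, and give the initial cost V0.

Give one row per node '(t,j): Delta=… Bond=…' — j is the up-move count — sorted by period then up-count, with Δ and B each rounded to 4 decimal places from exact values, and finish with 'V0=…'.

(0,0): Delta=-0.8996 Bond=51.3982
(1,0): Delta=-1.0000 Bond=61.0803
(1,1): Delta=-0.8702 Bond=58.6595
(2,0): Delta=-1.0000 Bond=70.8532
(2,1): Delta=-1.0000 Bond=70.8532
(2,2): Delta=-0.8323 Bond=66.1916
(3,0): Delta=-1.0000 Bond=82.1897
(3,1): Delta=-1.0000 Bond=82.1897
(3,2): Delta=-1.0000 Bond=82.1897
(3,3): Delta=-0.7832 Bond=73.2133
V0=31.6078

Under the risk-neutral measure, an up-move has probability p* = (R−d)/(u−d) = 0.6024 and values discount at R = 1.16.
Terminal payoffs: V(4,0)=91.1656, V(4,1)=85.9159, V(4,2)=74.0643, V(4,3)=47.3086, V(4,4)=0.0000
  t=3,j=0: stock 6.3249 → up 9.4241 (V=85.9159), down 4.1744 (V=91.1656). Price 75.8647; hedge Δ=-1.0000, bond B=82.1897.
  t=3,j=1: stock 14.2790 → up 21.2757 (V=74.0643), down 9.4241 (V=85.9159). Price 67.9107; hedge Δ=-1.0000, bond B=82.1897.
  t=3,j=2: stock 32.2359 → up 48.0314 (V=47.3086), down 21.2757 (V=74.0643). Price 49.9538; hedge Δ=-1.0000, bond B=82.1897.
  t=3,j=3: stock 72.7749 → up 108.4346 (V=0.0000), down 48.0314 (V=47.3086). Price 16.2150; hedge Δ=-0.7832, bond B=73.2133.
  t=2,j=0: stock 9.5832 → up 14.2790 (V=67.9107), down 6.3249 (V=75.8647). Price 61.2700; hedge Δ=-1.0000, bond B=70.8532.
  t=2,j=1: stock 21.6348 → up 32.2359 (V=49.9538), down 14.2790 (V=67.9107). Price 49.2184; hedge Δ=-1.0000, bond B=70.8532.
  t=2,j=2: stock 48.8422 → up 72.7749 (V=16.2150), down 32.2359 (V=49.9538). Price 25.5424; hedge Δ=-0.8323, bond B=66.1916.
  t=1,j=0: stock 14.5200 → up 21.6348 (V=49.2184), down 9.5832 (V=61.2700). Price 46.5603; hedge Δ=-1.0000, bond B=61.0803.
  t=1,j=1: stock 32.7800 → up 48.8422 (V=25.5424), down 21.6348 (V=49.2184). Price 30.1343; hedge Δ=-0.8702, bond B=58.6595.
  t=0,j=0: stock 22.0000 → up 32.7800 (V=30.1343), down 14.5200 (V=46.5603). Price 31.6078; hedge Δ=-0.8996, bond B=51.3982.
Root portfolio cost Δ·22+B reproduces V0=31.6078.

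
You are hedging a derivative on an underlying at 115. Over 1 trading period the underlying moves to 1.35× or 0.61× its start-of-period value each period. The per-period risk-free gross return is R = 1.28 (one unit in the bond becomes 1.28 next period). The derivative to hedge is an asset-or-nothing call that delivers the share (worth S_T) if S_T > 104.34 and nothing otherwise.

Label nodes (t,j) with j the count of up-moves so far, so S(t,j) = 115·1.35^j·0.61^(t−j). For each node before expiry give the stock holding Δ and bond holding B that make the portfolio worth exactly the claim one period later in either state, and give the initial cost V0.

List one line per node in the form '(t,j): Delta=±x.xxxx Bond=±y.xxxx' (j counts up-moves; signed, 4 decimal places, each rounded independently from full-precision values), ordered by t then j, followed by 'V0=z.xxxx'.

(0,0): Delta=1.8243 Bond=-99.9815
V0=109.8158

The replicating-portfolio and risk-neutral prices coincide; use p* = (1.28−0.61)/(1.35−0.61) = 0.9054 for the latter.
At expiry t=1: V(1,0)=0.0000, V(1,1)=155.2500
  t=0,j=0: stock 115.0000 → up 155.2500 (V=155.2500), down 70.1500 (V=0.0000). Price 109.8158; hedge Δ=1.8243, bond B=-99.9815.
Root portfolio cost Δ·115+B reproduces V0=109.8158.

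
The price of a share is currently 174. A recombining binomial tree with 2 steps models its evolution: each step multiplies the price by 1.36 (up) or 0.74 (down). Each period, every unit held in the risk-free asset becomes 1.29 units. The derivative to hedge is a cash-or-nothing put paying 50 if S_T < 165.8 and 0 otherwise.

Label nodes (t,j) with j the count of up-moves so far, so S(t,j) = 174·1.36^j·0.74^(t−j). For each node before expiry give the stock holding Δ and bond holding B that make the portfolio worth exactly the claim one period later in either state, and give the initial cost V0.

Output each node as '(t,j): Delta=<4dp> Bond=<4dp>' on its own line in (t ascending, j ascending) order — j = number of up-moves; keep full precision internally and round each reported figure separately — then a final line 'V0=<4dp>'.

(0,0): Delta=-0.0406 Bond=7.4412
(1,0): Delta=-0.6263 Bond=85.0213
(1,1): Delta=0.0000 Bond=0.0000
V0=0.3830

No-arbitrage ⇒ martingale measure with p* = (R−d)/(u−d) = 0.8871.
At expiry t=2: V(2,0)=50.0000, V(2,1)=0.0000, V(2,2)=0.0000
Node (1,0) S=128.7600: V=(p*·0.0000+(1−p*)·50.0000)/1.29=4.3761; Δ=(0.0000−50.0000)/(175.1136−95.2824)=-0.6263; B=V−Δ·S=85.0213
Node (1,1) S=236.6400: V=(p*·0.0000+(1−p*)·0.0000)/1.29=0.0000; Δ=(0.0000−0.0000)/(321.8304−175.1136)=0.0000; B=V−Δ·S=0.0000
Node (0,0) S=174.0000: V=(p*·0.0000+(1−p*)·4.3761)/1.29=0.3830; Δ=(0.0000−4.3761)/(236.6400−128.7600)=-0.0406; B=V−Δ·S=7.4412
Each (Δ,B) replicates both successor values, so the strategy is self-financing and V0 is arbitrage-free.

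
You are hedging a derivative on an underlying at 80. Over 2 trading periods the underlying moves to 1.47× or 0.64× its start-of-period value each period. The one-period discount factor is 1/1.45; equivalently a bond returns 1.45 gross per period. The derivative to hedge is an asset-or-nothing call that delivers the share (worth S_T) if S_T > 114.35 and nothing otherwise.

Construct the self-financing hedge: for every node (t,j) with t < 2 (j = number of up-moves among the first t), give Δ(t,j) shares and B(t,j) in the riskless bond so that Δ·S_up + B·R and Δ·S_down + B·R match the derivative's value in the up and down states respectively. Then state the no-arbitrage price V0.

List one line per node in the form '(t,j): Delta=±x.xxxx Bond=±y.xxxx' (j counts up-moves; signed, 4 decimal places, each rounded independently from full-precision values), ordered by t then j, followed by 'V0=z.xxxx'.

(0,0): Delta=1.7522 Bond=-61.8725
(1,0): Delta=0.0000 Bond=0.0000
(1,1): Delta=1.7711 Bond=-91.9303
V0=78.3073

Under the risk-neutral measure, an up-move has probability p* = (R−d)/(u−d) = 0.9759 and values discount at R = 1.45.
Terminal values V(2,·): V(2,0)=0.0000, V(2,1)=0.0000, V(2,2)=172.8720
(1,0): S=51.2000. Δ = (V_up−V_dn)/(S_up−S_dn) = (0.0000−0.0000)/(75.2640−32.7680) = 0.0000. V = [p*·0.0000 + (1−p*)·0.0000]/1.45 = 0.0000. B = V − Δ·S = 0.0000.
(1,1): S=117.6000. Δ = (V_up−V_dn)/(S_up−S_dn) = (172.8720−0.0000)/(172.8720−75.2640) = 1.7711. V = [p*·172.8720 + (1−p*)·0.0000]/1.45 = 116.3492. B = V − Δ·S = -91.9303.
(0,0): S=80.0000. Δ = (V_up−V_dn)/(S_up−S_dn) = (116.3492−0.0000)/(117.6000−51.2000) = 1.7522. V = [p*·116.3492 + (1−p*)·0.0000]/1.45 = 78.3073. B = V − Δ·S = -61.8725.
Check: Δ(0,0)·S0 + B(0,0) = 78.3073 = V0.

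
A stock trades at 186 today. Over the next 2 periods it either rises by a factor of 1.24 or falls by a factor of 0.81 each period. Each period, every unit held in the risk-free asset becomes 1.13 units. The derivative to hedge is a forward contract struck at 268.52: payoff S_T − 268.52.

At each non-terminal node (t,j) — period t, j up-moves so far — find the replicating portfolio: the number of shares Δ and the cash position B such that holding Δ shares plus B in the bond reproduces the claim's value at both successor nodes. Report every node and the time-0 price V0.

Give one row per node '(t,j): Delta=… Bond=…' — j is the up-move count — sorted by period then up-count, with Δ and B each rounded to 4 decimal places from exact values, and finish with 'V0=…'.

Risk-neutral probability p* = (R−d)/(u−d) = (1.13−0.81)/(1.24−0.81) = 0.7442.
At expiry t=2: V(2,0)=-146.4854, V(2,1)=-81.7016, V(2,2)=17.4736
  t=1,j=0: stock 150.6600 → up 186.8184 (V=-81.7016), down 122.0346 (V=-146.4854). Price -86.9683; hedge Δ=1.0000, bond B=-237.6283.
  t=1,j=1: stock 230.6400 → up 285.9936 (V=17.4736), down 186.8184 (V=-81.7016). Price -6.9883; hedge Δ=1.0000, bond B=-237.6283.
  t=0,j=0: stock 186.0000 → up 230.6400 (V=-6.9883), down 150.6600 (V=-86.9683). Price -24.2905; hedge Δ=1.0000, bond B=-210.2905.
Self-financing check: at every node Δ·S+B equals the discounted successor values.

(0,0): Delta=1.0000 Bond=-210.2905
(1,0): Delta=1.0000 Bond=-237.6283
(1,1): Delta=1.0000 Bond=-237.6283
V0=-24.2905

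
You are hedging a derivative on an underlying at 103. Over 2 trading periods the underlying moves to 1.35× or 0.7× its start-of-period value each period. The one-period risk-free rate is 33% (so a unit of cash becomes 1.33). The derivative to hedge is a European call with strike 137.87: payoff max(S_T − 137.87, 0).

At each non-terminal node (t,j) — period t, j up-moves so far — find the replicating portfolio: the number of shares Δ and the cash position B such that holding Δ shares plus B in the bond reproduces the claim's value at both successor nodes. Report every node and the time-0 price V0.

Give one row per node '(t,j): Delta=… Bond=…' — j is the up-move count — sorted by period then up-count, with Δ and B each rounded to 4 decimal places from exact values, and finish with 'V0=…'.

(0,0): Delta=0.5426 Bond=-29.4139
(1,0): Delta=0.0000 Bond=0.0000
(1,1): Delta=0.5515 Bond=-40.3623
V0=26.4725

Risk-neutral probability p* = (R−d)/(u−d) = (1.33−0.7)/(1.35−0.7) = 0.9692.
Terminal values V(2,·): V(2,0)=0.0000, V(2,1)=0.0000, V(2,2)=49.8475
  t=1,j=0: stock 72.1000 → up 97.3350 (V=0.0000), down 50.4700 (V=0.0000). Price 0.0000; hedge Δ=0.0000, bond B=0.0000.
  t=1,j=1: stock 139.0500 → up 187.7175 (V=49.8475), down 97.3350 (V=0.0000). Price 36.3261; hedge Δ=0.5515, bond B=-40.3623.
  t=0,j=0: stock 103.0000 → up 139.0500 (V=36.3261), down 72.1000 (V=0.0000). Price 26.4725; hedge Δ=0.5426, bond B=-29.4139.
Root portfolio cost Δ·103+B reproduces V0=26.4725.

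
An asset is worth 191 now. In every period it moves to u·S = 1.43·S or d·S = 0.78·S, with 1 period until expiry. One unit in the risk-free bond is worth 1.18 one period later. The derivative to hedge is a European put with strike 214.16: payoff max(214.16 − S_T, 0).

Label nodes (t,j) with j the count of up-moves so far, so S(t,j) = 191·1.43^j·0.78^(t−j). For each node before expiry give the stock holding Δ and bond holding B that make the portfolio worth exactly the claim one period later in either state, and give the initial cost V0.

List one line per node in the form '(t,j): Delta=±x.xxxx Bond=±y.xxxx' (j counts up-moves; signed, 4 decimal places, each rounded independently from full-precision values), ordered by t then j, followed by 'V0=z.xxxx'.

Risk-neutral probability p* = (R−d)/(u−d) = (1.18−0.78)/(1.43−0.78) = 0.6154.
Terminal payoffs: V(1,0)=65.1800, V(1,1)=0.0000
(0,0): S=191.0000. Δ = (V_up−V_dn)/(S_up−S_dn) = (0.0000−65.1800)/(273.1300−148.9800) = -0.5250. V = [p*·0.0000 + (1−p*)·65.1800]/1.18 = 21.2451. B = V − Δ·S = 121.5220.
Self-financing check: at every node Δ·S+B equals the discounted successor values.

(0,0): Delta=-0.5250 Bond=121.5220
V0=21.2451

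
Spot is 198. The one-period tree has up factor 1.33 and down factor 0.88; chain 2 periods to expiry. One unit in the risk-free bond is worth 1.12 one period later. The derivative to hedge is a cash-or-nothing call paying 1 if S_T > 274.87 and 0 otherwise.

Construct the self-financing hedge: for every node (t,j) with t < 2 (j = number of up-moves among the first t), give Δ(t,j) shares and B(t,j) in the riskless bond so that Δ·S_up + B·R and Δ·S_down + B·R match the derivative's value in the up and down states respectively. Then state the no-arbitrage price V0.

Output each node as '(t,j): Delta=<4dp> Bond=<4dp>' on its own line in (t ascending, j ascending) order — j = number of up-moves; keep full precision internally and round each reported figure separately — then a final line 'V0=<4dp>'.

The replicating-portfolio and risk-neutral prices coincide; use p* = (1.12−0.88)/(1.33−0.88) = 0.5333 for the latter.
Terminal values V(2,·): V(2,0)=0.0000, V(2,1)=0.0000, V(2,2)=1.0000
  t=1,j=0: stock 174.2400 → up 231.7392 (V=0.0000), down 153.3312 (V=0.0000). Price 0.0000; hedge Δ=0.0000, bond B=0.0000.
  t=1,j=1: stock 263.3400 → up 350.2422 (V=1.0000), down 231.7392 (V=0.0000). Price 0.4762; hedge Δ=0.0084, bond B=-1.7460.
  t=0,j=0: stock 198.0000 → up 263.3400 (V=0.4762), down 174.2400 (V=0.0000). Price 0.2268; hedge Δ=0.0053, bond B=-0.8314.
Each (Δ,B) replicates both successor values, so the strategy is self-financing and V0 is arbitrage-free.

(0,0): Delta=0.0053 Bond=-0.8314
(1,0): Delta=0.0000 Bond=0.0000
(1,1): Delta=0.0084 Bond=-1.7460
V0=0.2268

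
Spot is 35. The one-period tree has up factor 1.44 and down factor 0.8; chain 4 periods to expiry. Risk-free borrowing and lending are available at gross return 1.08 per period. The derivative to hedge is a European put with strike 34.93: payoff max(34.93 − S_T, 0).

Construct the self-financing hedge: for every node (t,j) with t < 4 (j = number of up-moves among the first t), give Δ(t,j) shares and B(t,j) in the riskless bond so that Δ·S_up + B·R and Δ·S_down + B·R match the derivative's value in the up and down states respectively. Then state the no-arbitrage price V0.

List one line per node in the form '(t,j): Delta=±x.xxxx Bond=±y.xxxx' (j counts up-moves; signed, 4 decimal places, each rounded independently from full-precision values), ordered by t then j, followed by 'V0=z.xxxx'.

(0,0): Delta=-0.2066 Bond=10.8367
(1,0): Delta=-0.3885 Bond=16.7955
(1,1): Delta=-0.0767 Bond=5.1570
(2,0): Delta=-0.6745 Bond=24.5462
(2,1): Delta=-0.1842 Bond=9.9015
(2,2): Delta=0.0000 Bond=0.0000
(3,0): Delta=-1.0000 Bond=32.3426
(3,1): Delta=-0.4420 Bond=19.0108
(3,2): Delta=0.0000 Bond=0.0000
(3,3): Delta=0.0000 Bond=0.0000
V0=3.6045

Since d<R<u, set p* = (R−d)/(u−d) = 0.4375; price each node as the discounted p*-expectation of its children.
At expiry t=4: V(4,0)=20.5940, V(4,1)=9.1252, V(4,2)=0.0000, V(4,3)=0.0000, V(4,4)=0.0000
  t=3,j=0: stock 17.9200 → up 25.8048 (V=9.1252), down 14.3360 (V=20.5940). Price 14.4226; hedge Δ=-1.0000, bond B=32.3426.
  t=3,j=1: stock 32.2560 → up 46.4486 (V=0.0000), down 25.8048 (V=9.1252). Price 4.7527; hedge Δ=-0.4420, bond B=19.0108.
  t=3,j=2: stock 58.0608 → up 83.6076 (V=0.0000), down 46.4486 (V=0.0000). Price 0.0000; hedge Δ=0.0000, bond B=0.0000.
  t=3,j=3: stock 104.5094 → up 150.4936 (V=0.0000), down 83.6076 (V=0.0000). Price 0.0000; hedge Δ=0.0000, bond B=0.0000.
  t=2,j=0: stock 22.4000 → up 32.2560 (V=4.7527), down 17.9200 (V=14.4226). Price 9.4371; hedge Δ=-0.6745, bond B=24.5462.
  t=2,j=1: stock 40.3200 → up 58.0608 (V=0.0000), down 32.2560 (V=4.7527). Price 2.4754; hedge Δ=-0.1842, bond B=9.9015.
  t=2,j=2: stock 72.5760 → up 104.5094 (V=0.0000), down 58.0608 (V=0.0000). Price 0.0000; hedge Δ=0.0000, bond B=0.0000.
  t=1,j=0: stock 28.0000 → up 40.3200 (V=2.4754), down 22.4000 (V=9.4371). Price 5.9179; hedge Δ=-0.3885, bond B=16.7955.
  t=1,j=1: stock 50.4000 → up 72.5760 (V=0.0000), down 40.3200 (V=2.4754). Price 1.2893; hedge Δ=-0.0767, bond B=5.1570.
  t=0,j=0: stock 35.0000 → up 50.4000 (V=1.2893), down 28.0000 (V=5.9179). Price 3.6045; hedge Δ=-0.2066, bond B=10.8367.
Check: Δ(0,0)·S0 + B(0,0) = 3.6045 = V0.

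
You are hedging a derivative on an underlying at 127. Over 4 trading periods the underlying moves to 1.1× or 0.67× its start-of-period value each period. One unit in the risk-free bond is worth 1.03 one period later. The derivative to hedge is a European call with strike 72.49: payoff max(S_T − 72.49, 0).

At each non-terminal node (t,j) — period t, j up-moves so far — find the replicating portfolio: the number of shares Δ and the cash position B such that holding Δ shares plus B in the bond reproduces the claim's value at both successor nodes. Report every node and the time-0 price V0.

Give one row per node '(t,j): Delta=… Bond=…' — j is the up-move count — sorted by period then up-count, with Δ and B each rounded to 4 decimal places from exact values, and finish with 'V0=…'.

(0,0): Delta=0.9486 Bond=-57.1127
(1,0): Delta=0.7361 Bond=-40.7425
(1,1): Delta=0.9738 Bond=-62.3423
(2,0): Delta=0.0000 Bond=0.0000
(2,1): Delta=0.8233 Bond=-50.1246
(2,2): Delta=0.9916 Bond=-66.9519
(3,0): Delta=0.0000 Bond=0.0000
(3,1): Delta=0.0000 Bond=0.0000
(3,2): Delta=0.9208 Bond=-61.6672
(3,3): Delta=1.0000 Bond=-70.3786
V0=63.3613

Since d<R<u, set p* = (R−d)/(u−d) = 0.8372; price each node as the discounted p*-expectation of its children.
Terminal payoffs: V(4,0)=0.0000, V(4,1)=0.0000, V(4,2)=0.0000, V(4,3)=40.7648, V(4,4)=113.4507
(3,0): S=38.1969. Δ = (V_up−V_dn)/(S_up−S_dn) = (0.0000−0.0000)/(42.0166−25.5919) = 0.0000. V = [p*·0.0000 + (1−p*)·0.0000]/1.03 = 0.0000. B = V − Δ·S = 0.0000.
(3,1): S=62.7113. Δ = (V_up−V_dn)/(S_up−S_dn) = (0.0000−0.0000)/(68.9825−42.0166) = 0.0000. V = [p*·0.0000 + (1−p*)·0.0000]/1.03 = 0.0000. B = V − Δ·S = 0.0000.
(3,2): S=102.9589. Δ = (V_up−V_dn)/(S_up−S_dn) = (40.7648−0.0000)/(113.2548−68.9825) = 0.9208. V = [p*·40.7648 + (1−p*)·0.0000]/1.03 = 33.1346. B = V − Δ·S = -61.6672.
(3,3): S=169.0370. Δ = (V_up−V_dn)/(S_up−S_dn) = (113.4507−40.7648)/(185.9407−113.2548) = 1.0000. V = [p*·113.4507 + (1−p*)·40.7648]/1.03 = 98.6584. B = V − Δ·S = -70.3786.
(2,0): S=57.0103. Δ = (V_up−V_dn)/(S_up−S_dn) = (0.0000−0.0000)/(62.7113−38.1969) = 0.0000. V = [p*·0.0000 + (1−p*)·0.0000]/1.03 = 0.0000. B = V − Δ·S = 0.0000.
(2,1): S=93.5990. Δ = (V_up−V_dn)/(S_up−S_dn) = (33.1346−0.0000)/(102.9589−62.7113) = 0.8233. V = [p*·33.1346 + (1−p*)·0.0000]/1.03 = 26.9326. B = V − Δ·S = -50.1246.
(2,2): S=153.6700. Δ = (V_up−V_dn)/(S_up−S_dn) = (98.6584−33.1346)/(169.0370−102.9589) = 0.9916. V = [p*·98.6584 + (1−p*)·33.1346]/1.03 = 85.4288. B = V − Δ·S = -66.9519.
(1,0): S=85.0900. Δ = (V_up−V_dn)/(S_up−S_dn) = (26.9326−0.0000)/(93.5990−57.0103) = 0.7361. V = [p*·26.9326 + (1−p*)·0.0000]/1.03 = 21.8915. B = V − Δ·S = -40.7425.
(1,1): S=139.7000. Δ = (V_up−V_dn)/(S_up−S_dn) = (85.4288−26.9326)/(153.6700−93.5990) = 0.9738. V = [p*·85.4288 + (1−p*)·26.9326]/1.03 = 73.6953. B = V − Δ·S = -62.3423.
(0,0): S=127.0000. Δ = (V_up−V_dn)/(S_up−S_dn) = (73.6953−21.8915)/(139.7000−85.0900) = 0.9486. V = [p*·73.6953 + (1−p*)·21.8915]/1.03 = 63.3613. B = V − Δ·S = -57.1127.
Root portfolio cost Δ·127+B reproduces V0=63.3613.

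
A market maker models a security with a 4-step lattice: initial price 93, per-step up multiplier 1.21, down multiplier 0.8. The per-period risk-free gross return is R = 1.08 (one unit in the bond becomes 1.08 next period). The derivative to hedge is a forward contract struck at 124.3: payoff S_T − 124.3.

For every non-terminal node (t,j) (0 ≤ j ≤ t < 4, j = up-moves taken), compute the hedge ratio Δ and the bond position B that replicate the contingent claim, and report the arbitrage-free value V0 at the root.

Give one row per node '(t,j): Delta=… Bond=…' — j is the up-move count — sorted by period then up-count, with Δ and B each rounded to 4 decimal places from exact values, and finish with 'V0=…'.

Under the risk-neutral measure, an up-move has probability p* = (R−d)/(u−d) = 0.6829 and values discount at R = 1.08.
At expiry t=4: V(4,0)=-86.2072, V(4,1)=-66.6846, V(4,2)=-37.1568, V(4,3)=7.5041, V(4,4)=75.0538
Node (3,0) S=47.6160: V=(p*·-66.6846+(1−p*)·-86.2072)/1.08=-67.4766; Δ=(-66.6846−-86.2072)/(57.6154−38.0928)=1.0000; B=V−Δ·S=-115.0926
Node (3,1) S=72.0192: V=(p*·-37.1568+(1−p*)·-66.6846)/1.08=-43.0734; Δ=(-37.1568−-66.6846)/(87.1432−57.6154)=1.0000; B=V−Δ·S=-115.0926
Node (3,2) S=108.9290: V=(p*·7.5041+(1−p*)·-37.1568)/1.08=-6.1636; Δ=(7.5041−-37.1568)/(131.8041−87.1432)=1.0000; B=V−Δ·S=-115.0926
Node (3,3) S=164.7552: V=(p*·75.0538+(1−p*)·7.5041)/1.08=49.6626; Δ=(75.0538−7.5041)/(199.3538−131.8041)=1.0000; B=V−Δ·S=-115.0926
Node (2,0) S=59.5200: V=(p*·-43.0734+(1−p*)·-67.4766)/1.08=-47.0472; Δ=(-43.0734−-67.4766)/(72.0192−47.6160)=1.0000; B=V−Δ·S=-106.5672
Node (2,1) S=90.0240: V=(p*·-6.1636+(1−p*)·-43.0734)/1.08=-16.5432; Δ=(-6.1636−-43.0734)/(108.9290−72.0192)=1.0000; B=V−Δ·S=-106.5672
Node (2,2) S=136.1613: V=(p*·49.6626+(1−p*)·-6.1636)/1.08=29.5941; Δ=(49.6626−-6.1636)/(164.7552−108.9290)=1.0000; B=V−Δ·S=-106.5672
Node (1,0) S=74.4000: V=(p*·-16.5432+(1−p*)·-47.0472)/1.08=-24.2733; Δ=(-16.5432−-47.0472)/(90.0240−59.5200)=1.0000; B=V−Δ·S=-98.6733
Node (1,1) S=112.5300: V=(p*·29.5941+(1−p*)·-16.5432)/1.08=13.8567; Δ=(29.5941−-16.5432)/(136.1613−90.0240)=1.0000; B=V−Δ·S=-98.6733
Node (0,0) S=93.0000: V=(p*·13.8567+(1−p*)·-24.2733)/1.08=1.6358; Δ=(13.8567−-24.2733)/(112.5300−74.4000)=1.0000; B=V−Δ·S=-91.3642
Check: Δ(0,0)·S0 + B(0,0) = 1.6358 = V0.

(0,0): Delta=1.0000 Bond=-91.3642
(1,0): Delta=1.0000 Bond=-98.6733
(1,1): Delta=1.0000 Bond=-98.6733
(2,0): Delta=1.0000 Bond=-106.5672
(2,1): Delta=1.0000 Bond=-106.5672
(2,2): Delta=1.0000 Bond=-106.5672
(3,0): Delta=1.0000 Bond=-115.0926
(3,1): Delta=1.0000 Bond=-115.0926
(3,2): Delta=1.0000 Bond=-115.0926
(3,3): Delta=1.0000 Bond=-115.0926
V0=1.6358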